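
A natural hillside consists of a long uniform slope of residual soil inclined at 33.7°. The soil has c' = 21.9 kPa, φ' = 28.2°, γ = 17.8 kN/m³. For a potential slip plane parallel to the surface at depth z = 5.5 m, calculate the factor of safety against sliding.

FS = 1.29

For an infinite slope with a slip plane parallel to the surface (no pore pressure): FS = [c' + γz cos²β tanφ'] / [γz sinβ cosβ].
γz = 17.8·5.5 = 97.90 kN/m²
Numerator = 21.9 + 97.90·cos²33.7°·tan28.2° = 21.9 + 97.90·0.6921·0.5362 = 58.233 kPa
Denominator = 97.90·sin33.7°·cos33.7° = 97.90·0.5548·0.8320 = 45.191 kPa
FS = 58.233 / 45.191 = 1.289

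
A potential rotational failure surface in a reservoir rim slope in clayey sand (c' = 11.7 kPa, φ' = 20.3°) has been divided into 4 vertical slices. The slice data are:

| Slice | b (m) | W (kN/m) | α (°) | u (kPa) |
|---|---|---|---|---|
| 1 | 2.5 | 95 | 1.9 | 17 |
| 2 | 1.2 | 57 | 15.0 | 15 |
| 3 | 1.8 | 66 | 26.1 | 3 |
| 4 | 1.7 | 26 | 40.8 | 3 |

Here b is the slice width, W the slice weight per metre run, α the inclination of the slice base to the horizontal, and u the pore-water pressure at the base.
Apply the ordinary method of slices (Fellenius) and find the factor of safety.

FS = 2.36

Ordinary method of slices: FS = Σ[c'·Δl_i + (W_i cosα_i − u_i·Δl_i)·tanφ'] / Σ W_i sinα_i, with Δl_i = b_i / cosα_i.
Slice 1: Δl = 2.5/cos1.9° = 2.501 m; N'_1 = 95·cos1.9° − 17·2.501 = 52.4; c'Δl = 29.27; W sinα = 3.1
Slice 2: Δl = 1.2/cos15.0° = 1.242 m; N'_2 = 57·cos15.0° − 15·1.242 = 36.4; c'Δl = 14.54; W sinα = 14.8
Slice 3: Δl = 1.8/cos26.1° = 2.004 m; N'_3 = 66·cos26.1° − 3·2.004 = 53.3; c'Δl = 23.45; W sinα = 29.0
Slice 4: Δl = 1.7/cos40.8° = 2.246 m; N'_4 = 26·cos40.8° − 3·2.246 = 12.9; c'Δl = 26.27; W sinα = 17.0
Σc'Δl = 93.5 kN/m; ΣN' = 155.0 kN/m; ΣW sinα = 63.9 kN/m
Resisting = 93.5 + 155.0·tan20.3° = 93.5 + 57.4 = 150.9 kN/m
FS = 150.9 / 63.9 = 2.360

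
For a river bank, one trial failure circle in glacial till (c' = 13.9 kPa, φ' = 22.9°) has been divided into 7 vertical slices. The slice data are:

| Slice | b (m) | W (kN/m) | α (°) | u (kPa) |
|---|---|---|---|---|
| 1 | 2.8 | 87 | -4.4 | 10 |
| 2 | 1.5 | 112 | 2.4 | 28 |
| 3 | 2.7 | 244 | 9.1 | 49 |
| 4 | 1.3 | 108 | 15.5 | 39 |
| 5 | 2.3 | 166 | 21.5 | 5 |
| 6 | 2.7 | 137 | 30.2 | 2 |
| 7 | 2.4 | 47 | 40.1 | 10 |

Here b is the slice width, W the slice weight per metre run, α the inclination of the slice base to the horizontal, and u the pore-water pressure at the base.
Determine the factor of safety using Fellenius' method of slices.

FS = 2.08

Ordinary method of slices: FS = Σ[c'·Δl_i + (W_i cosα_i − u_i·Δl_i)·tanφ'] / Σ W_i sinα_i, with Δl_i = b_i / cosα_i.
Slice 1: Δl = 2.8/cos(-4.4°) = 2.808 m; N'_1 = 87·cos(-4.4°) − 10·2.808 = 58.7; c'Δl = 39.04; W sinα = -6.7
Slice 2: Δl = 1.5/cos2.4° = 1.501 m; N'_2 = 112·cos2.4° − 28·1.501 = 69.9; c'Δl = 20.87; W sinα = 4.7
Slice 3: Δl = 2.7/cos9.1° = 2.734 m; N'_3 = 244·cos9.1° − 49·2.734 = 106.9; c'Δl = 38.01; W sinα = 38.6
Slice 4: Δl = 1.3/cos15.5° = 1.349 m; N'_4 = 108·cos15.5° − 39·1.349 = 51.5; c'Δl = 18.75; W sinα = 28.9
Slice 5: Δl = 2.3/cos21.5° = 2.472 m; N'_5 = 166·cos21.5° − 5·2.472 = 142.1; c'Δl = 34.36; W sinα = 60.8
Slice 6: Δl = 2.7/cos30.2° = 3.124 m; N'_6 = 137·cos30.2° − 2·3.124 = 112.2; c'Δl = 43.42; W sinα = 68.9
Slice 7: Δl = 2.4/cos40.1° = 3.138 m; N'_7 = 47·cos40.1° − 10·3.138 = 4.6; c'Δl = 43.61; W sinα = 30.3
Σc'Δl = 238.1 kN/m; ΣN' = 545.7 kN/m; ΣW sinα = 225.5 kN/m
Resisting = 238.1 + 545.7·tan22.9° = 238.1 + 230.5 = 468.6 kN/m
FS = 468.6 / 225.5 = 2.078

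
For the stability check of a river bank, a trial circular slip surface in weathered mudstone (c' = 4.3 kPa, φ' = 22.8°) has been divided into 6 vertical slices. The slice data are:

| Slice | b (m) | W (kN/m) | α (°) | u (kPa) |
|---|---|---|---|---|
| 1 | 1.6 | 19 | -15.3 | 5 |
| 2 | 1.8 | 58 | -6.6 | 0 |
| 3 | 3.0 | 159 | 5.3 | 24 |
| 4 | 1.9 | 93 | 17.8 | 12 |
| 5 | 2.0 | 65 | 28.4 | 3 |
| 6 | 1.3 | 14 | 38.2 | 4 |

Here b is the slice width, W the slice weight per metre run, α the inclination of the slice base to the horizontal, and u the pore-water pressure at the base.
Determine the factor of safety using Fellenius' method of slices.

Ordinary method of slices: FS = Σ[c'·Δl_i + (W_i cosα_i − u_i·Δl_i)·tanφ'] / Σ W_i sinα_i, with Δl_i = b_i / cosα_i.
Slice 1: Δl = 1.6/cos(-15.3°) = 1.659 m; N'_1 = 19·cos(-15.3°) − 5·1.659 = 10.0; c'Δl = 7.13; W sinα = -5.0
Slice 2: Δl = 1.8/cos(-6.6°) = 1.812 m; N'_2 = 58·cos(-6.6°) − 0·1.812 = 57.6; c'Δl = 7.79; W sinα = -6.7
Slice 3: Δl = 3.0/cos5.3° = 3.013 m; N'_3 = 159·cos5.3° − 24·3.013 = 86.0; c'Δl = 12.96; W sinα = 14.7
Slice 4: Δl = 1.9/cos17.8° = 1.996 m; N'_4 = 93·cos17.8° − 12·1.996 = 64.6; c'Δl = 8.58; W sinα = 28.4
Slice 5: Δl = 2.0/cos28.4° = 2.274 m; N'_5 = 65·cos28.4° − 3·2.274 = 50.4; c'Δl = 9.78; W sinα = 30.9
Slice 6: Δl = 1.3/cos38.2° = 1.654 m; N'_6 = 14·cos38.2° − 4·1.654 = 4.4; c'Δl = 7.11; W sinα = 8.7
Σc'Δl = 53.4 kN/m; ΣN' = 273.0 kN/m; ΣW sinα = 71.0 kN/m
Resisting = 53.4 + 273.0·tan22.8° = 53.4 + 114.8 = 168.1 kN/m
FS = 168.1 / 71.0 = 2.367

FS = 2.37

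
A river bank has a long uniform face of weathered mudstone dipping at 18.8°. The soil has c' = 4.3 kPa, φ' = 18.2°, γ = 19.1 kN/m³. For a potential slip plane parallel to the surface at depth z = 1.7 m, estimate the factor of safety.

FS = 1.40

For an infinite slope with a slip plane parallel to the surface (no pore pressure): FS = [c' + γz cos²β tanφ'] / [γz sinβ cosβ].
γz = 19.1·1.7 = 32.47 kN/m²
Numerator = 4.3 + 32.47·cos²18.8°·tan18.2° = 4.3 + 32.47·0.8961·0.3288 = 13.867 kPa
Denominator = 32.47·sin18.8°·cos18.8° = 32.47·0.3223·0.9466 = 9.906 kPa
FS = 13.867 / 9.906 = 1.400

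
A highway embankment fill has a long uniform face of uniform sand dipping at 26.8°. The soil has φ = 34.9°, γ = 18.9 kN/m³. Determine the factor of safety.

FS = 1.38

For a dry cohesionless infinite slope the factor of safety is FS = tanφ / tanβ.
FS = tan34.9° / tan26.8° = 0.6976 / 0.5051 = 1.381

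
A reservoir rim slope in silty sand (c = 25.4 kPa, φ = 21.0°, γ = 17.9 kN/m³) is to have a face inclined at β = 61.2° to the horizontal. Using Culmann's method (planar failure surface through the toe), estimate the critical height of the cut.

Culmann's analysis gives the critical failure plane at α_cr = (β + φ)/2 = (61.2 + 21.0)/2 = 41.1°, and the critical height
H_c = (4c/γ) · sinβ cosφ / [1 − cos(β − φ)]
    = (4·25.4/17.9) · sin61.2°·cos21.0° / [1 − cos(40.2°)]
    = 5.676 · 0.8763·0.9336 / [1 − 0.7638]
    = 5.676 · 0.8181 / 0.2362
    = 19.66 m

H_c = 19.66 m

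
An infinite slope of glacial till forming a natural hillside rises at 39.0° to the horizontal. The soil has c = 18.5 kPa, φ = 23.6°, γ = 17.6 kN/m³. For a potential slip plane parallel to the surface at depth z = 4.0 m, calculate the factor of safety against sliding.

FS = 1.08

For an infinite slope with a slip plane parallel to the surface (no pore pressure): FS = [c + γz cos²β tanφ] / [γz sinβ cosβ].
γz = 17.6·4.0 = 70.40 kN/m²
Numerator = 18.5 + 70.40·cos²39.0°·tan23.6° = 18.5 + 70.40·0.6040·0.4369 = 37.076 kPa
Denominator = 70.40·sin39.0°·cos39.0° = 70.40·0.6293·0.7771 = 34.431 kPa
FS = 37.076 / 34.431 = 1.077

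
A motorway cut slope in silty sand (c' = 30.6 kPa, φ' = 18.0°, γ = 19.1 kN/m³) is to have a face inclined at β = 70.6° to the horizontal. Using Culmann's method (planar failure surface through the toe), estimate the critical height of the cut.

Culmann's analysis gives the critical failure plane at α_cr = (β + φ')/2 = (70.6 + 18.0)/2 = 44.3°, and the critical height
H_c = (4c'/γ) · sinβ cosφ' / [1 − cos(β − φ')]
    = (4·30.6/19.1) · sin70.6°·cos18.0° / [1 − cos(52.6°)]
    = 6.408 · 0.9432·0.9511 / [1 − 0.6074]
    = 6.408 · 0.8971 / 0.3926
    = 14.64 m

H_c = 14.64 m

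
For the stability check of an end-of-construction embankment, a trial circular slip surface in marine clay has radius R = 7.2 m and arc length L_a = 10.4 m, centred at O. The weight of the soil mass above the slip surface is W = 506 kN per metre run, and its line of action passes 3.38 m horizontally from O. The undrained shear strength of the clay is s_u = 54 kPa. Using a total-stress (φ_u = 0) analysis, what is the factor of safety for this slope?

Taking moments about the centre O, the resisting moment is provided by the undrained shear strength acting along the arc:
M_R = s_u·L_a·R = 54·10.40·7.2 = 4043.5 kN·m/m
M_D = W·d = 506·3.38 = 1710.3 kN·m/m
FS = M_R / M_D = 4043.5 / 1710.3 = 2.364

FS = 2.36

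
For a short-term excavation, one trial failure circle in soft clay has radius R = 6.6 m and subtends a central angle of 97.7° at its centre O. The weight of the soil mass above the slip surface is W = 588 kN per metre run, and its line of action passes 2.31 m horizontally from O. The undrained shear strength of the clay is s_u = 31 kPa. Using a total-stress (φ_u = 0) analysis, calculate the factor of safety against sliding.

FS = 1.70

Taking moments about the centre O, the resisting moment is provided by the undrained shear strength acting along the arc:
Arc length L_a = R·θ = 6.6·(97.7°·π/180) = 6.6·1.7052 = 11.25 m
M_R = s_u·L_a·R = 31·11.25·6.6 = 2302.6 kN·m/m
M_D = W·d = 588·2.31 = 1358.3 kN·m/m
FS = M_R / M_D = 2302.6 / 1358.3 = 1.695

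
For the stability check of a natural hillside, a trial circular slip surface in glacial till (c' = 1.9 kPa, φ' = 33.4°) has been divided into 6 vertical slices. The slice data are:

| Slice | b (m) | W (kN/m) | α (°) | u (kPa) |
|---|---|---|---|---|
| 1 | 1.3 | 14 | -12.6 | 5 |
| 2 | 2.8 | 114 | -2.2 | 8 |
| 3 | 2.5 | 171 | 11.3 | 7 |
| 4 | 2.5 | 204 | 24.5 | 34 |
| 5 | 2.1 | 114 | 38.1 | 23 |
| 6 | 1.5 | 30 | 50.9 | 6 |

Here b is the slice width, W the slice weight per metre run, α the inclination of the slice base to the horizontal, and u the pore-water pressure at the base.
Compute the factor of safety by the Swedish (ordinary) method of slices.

FS = 1.34

Ordinary method of slices: FS = Σ[c'·Δl_i + (W_i cosα_i − u_i·Δl_i)·tanφ'] / Σ W_i sinα_i, with Δl_i = b_i / cosα_i.
Slice 1: Δl = 1.3/cos(-12.6°) = 1.332 m; N'_1 = 14·cos(-12.6°) − 5·1.332 = 7.0; c'Δl = 2.53; W sinα = -3.1
Slice 2: Δl = 2.8/cos(-2.2°) = 2.802 m; N'_2 = 114·cos(-2.2°) − 8·2.802 = 91.5; c'Δl = 5.32; W sinα = -4.4
Slice 3: Δl = 2.5/cos11.3° = 2.549 m; N'_3 = 171·cos11.3° − 7·2.549 = 149.8; c'Δl = 4.84; W sinα = 33.5
Slice 4: Δl = 2.5/cos24.5° = 2.747 m; N'_4 = 204·cos24.5° − 34·2.747 = 92.2; c'Δl = 5.22; W sinα = 84.6
Slice 5: Δl = 2.1/cos38.1° = 2.669 m; N'_5 = 114·cos38.1° − 23·2.669 = 28.3; c'Δl = 5.07; W sinα = 70.3
Slice 6: Δl = 1.5/cos50.9° = 2.378 m; N'_6 = 30·cos50.9° − 6·2.378 = 4.6; c'Δl = 4.52; W sinα = 23.3
Σc'Δl = 27.5 kN/m; ΣN' = 373.5 kN/m; ΣW sinα = 204.3 kN/m
Resisting = 27.5 + 373.5·tan33.4° = 27.5 + 246.3 = 273.8 kN/m
FS = 273.8 / 204.3 = 1.340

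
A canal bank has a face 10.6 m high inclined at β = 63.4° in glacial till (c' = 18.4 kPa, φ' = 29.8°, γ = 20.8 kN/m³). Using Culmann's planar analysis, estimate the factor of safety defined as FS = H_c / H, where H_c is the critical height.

H_c = (4c'/γ) · sinβ cosφ' / [1 − cos(β − φ')]
    = (4·18.4/20.8) · sin63.4°·cos29.8° / [1 − cos33.6°]
    = 3.538 · 0.7759 / 0.1671 = 16.43 m
FS = H_c / H = 16.43 / 10.6 = 1.550

FS = 1.55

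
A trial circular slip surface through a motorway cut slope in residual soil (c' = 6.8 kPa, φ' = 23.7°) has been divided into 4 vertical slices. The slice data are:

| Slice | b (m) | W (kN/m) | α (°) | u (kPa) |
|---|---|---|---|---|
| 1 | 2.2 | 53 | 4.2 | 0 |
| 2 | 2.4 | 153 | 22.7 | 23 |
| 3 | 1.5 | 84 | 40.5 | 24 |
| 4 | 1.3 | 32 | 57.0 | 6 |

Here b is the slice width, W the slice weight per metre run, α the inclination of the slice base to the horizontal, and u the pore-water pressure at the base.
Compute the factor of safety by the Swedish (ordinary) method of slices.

FS = 0.90

Ordinary method of slices: FS = Σ[c'·Δl_i + (W_i cosα_i − u_i·Δl_i)·tanφ'] / Σ W_i sinα_i, with Δl_i = b_i / cosα_i.
Slice 1: Δl = 2.2/cos4.2° = 2.206 m; N'_1 = 53·cos4.2° − 0·2.206 = 52.9; c'Δl = 15.00; W sinα = 3.9
Slice 2: Δl = 2.4/cos22.7° = 2.602 m; N'_2 = 153·cos22.7° − 23·2.602 = 81.3; c'Δl = 17.69; W sinα = 59.0
Slice 3: Δl = 1.5/cos40.5° = 1.973 m; N'_3 = 84·cos40.5° − 24·1.973 = 16.5; c'Δl = 13.41; W sinα = 54.6
Slice 4: Δl = 1.3/cos57.0° = 2.387 m; N'_4 = 32·cos57.0° − 6·2.387 = 3.1; c'Δl = 16.23; W sinα = 26.8
Σc'Δl = 62.3 kN/m; ΣN' = 153.8 kN/m; ΣW sinα = 144.3 kN/m
Resisting = 62.3 + 153.8·tan23.7° = 62.3 + 67.5 = 129.9 kN/m
FS = 129.9 / 144.3 = 0.900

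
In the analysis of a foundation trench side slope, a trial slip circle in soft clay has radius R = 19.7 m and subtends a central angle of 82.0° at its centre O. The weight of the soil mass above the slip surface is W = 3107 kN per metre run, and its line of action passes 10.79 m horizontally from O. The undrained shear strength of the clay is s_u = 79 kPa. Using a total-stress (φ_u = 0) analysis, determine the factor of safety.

FS = 1.31

Taking moments about the centre O, the resisting moment is provided by the undrained shear strength acting along the arc:
Arc length L_a = R·θ = 19.7·(82.0°·π/180) = 19.7·1.4312 = 28.19 m
M_R = s_u·L_a·R = 79·28.19·19.7 = 43878.4 kN·m/m
M_D = W·d = 3107·10.79 = 33524.5 kN·m/m
FS = M_R / M_D = 43878.4 / 33524.5 = 1.309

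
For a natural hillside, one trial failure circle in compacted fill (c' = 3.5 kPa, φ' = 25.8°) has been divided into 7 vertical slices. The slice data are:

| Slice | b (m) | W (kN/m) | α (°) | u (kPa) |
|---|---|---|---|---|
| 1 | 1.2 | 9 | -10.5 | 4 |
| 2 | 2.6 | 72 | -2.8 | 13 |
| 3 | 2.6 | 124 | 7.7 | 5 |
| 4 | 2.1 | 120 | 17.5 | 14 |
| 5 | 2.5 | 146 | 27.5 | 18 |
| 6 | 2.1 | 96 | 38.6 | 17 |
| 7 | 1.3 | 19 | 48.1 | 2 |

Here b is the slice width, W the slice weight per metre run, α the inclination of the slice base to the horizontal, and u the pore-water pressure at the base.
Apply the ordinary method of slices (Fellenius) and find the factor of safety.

FS = 1.20

Ordinary method of slices: FS = Σ[c'·Δl_i + (W_i cosα_i − u_i·Δl_i)·tanφ'] / Σ W_i sinα_i, with Δl_i = b_i / cosα_i.
Slice 1: Δl = 1.2/cos(-10.5°) = 1.220 m; N'_1 = 9·cos(-10.5°) − 4·1.220 = 4.0; c'Δl = 4.27; W sinα = -1.6
Slice 2: Δl = 2.6/cos(-2.8°) = 2.603 m; N'_2 = 72·cos(-2.8°) − 13·2.603 = 38.1; c'Δl = 9.11; W sinα = -3.5
Slice 3: Δl = 2.6/cos7.7° = 2.624 m; N'_3 = 124·cos7.7° − 5·2.624 = 109.8; c'Δl = 9.18; W sinα = 16.6
Slice 4: Δl = 2.1/cos17.5° = 2.202 m; N'_4 = 120·cos17.5° − 14·2.202 = 83.6; c'Δl = 7.71; W sinα = 36.1
Slice 5: Δl = 2.5/cos27.5° = 2.818 m; N'_5 = 146·cos27.5° − 18·2.818 = 78.8; c'Δl = 9.86; W sinα = 67.4
Slice 6: Δl = 2.1/cos38.6° = 2.687 m; N'_6 = 96·cos38.6° − 17·2.687 = 29.3; c'Δl = 9.40; W sinα = 59.9
Slice 7: Δl = 1.3/cos48.1° = 1.947 m; N'_7 = 19·cos48.1° − 2·1.947 = 8.8; c'Δl = 6.81; W sinα = 14.1
Σc'Δl = 56.4 kN/m; ΣN' = 352.3 kN/m; ΣW sinα = 189.0 kN/m
Resisting = 56.4 + 352.3·tan25.8° = 56.4 + 170.3 = 226.7 kN/m
FS = 226.7 / 189.0 = 1.199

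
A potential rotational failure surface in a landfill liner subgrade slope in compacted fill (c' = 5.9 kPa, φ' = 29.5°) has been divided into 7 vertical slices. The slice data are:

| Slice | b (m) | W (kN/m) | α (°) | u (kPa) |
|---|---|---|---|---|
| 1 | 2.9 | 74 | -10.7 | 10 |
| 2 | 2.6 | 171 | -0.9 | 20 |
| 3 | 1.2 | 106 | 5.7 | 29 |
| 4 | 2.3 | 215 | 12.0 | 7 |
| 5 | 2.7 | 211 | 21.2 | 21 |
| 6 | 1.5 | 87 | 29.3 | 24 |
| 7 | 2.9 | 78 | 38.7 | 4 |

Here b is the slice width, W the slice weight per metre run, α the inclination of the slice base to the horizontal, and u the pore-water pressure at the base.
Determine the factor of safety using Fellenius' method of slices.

Ordinary method of slices: FS = Σ[c'·Δl_i + (W_i cosα_i − u_i·Δl_i)·tanφ'] / Σ W_i sinα_i, with Δl_i = b_i / cosα_i.
Slice 1: Δl = 2.9/cos(-10.7°) = 2.951 m; N'_1 = 74·cos(-10.7°) − 10·2.951 = 43.2; c'Δl = 17.41; W sinα = -13.7
Slice 2: Δl = 2.6/cos(-0.9°) = 2.600 m; N'_2 = 171·cos(-0.9°) − 20·2.600 = 119.0; c'Δl = 15.34; W sinα = -2.7
Slice 3: Δl = 1.2/cos5.7° = 1.206 m; N'_3 = 106·cos5.7° − 29·1.206 = 70.5; c'Δl = 7.12; W sinα = 10.5
Slice 4: Δl = 2.3/cos12.0° = 2.351 m; N'_4 = 215·cos12.0° − 7·2.351 = 193.8; c'Δl = 13.87; W sinα = 44.7
Slice 5: Δl = 2.7/cos21.2° = 2.896 m; N'_5 = 211·cos21.2° − 21·2.896 = 135.9; c'Δl = 17.09; W sinα = 76.3
Slice 6: Δl = 1.5/cos29.3° = 1.720 m; N'_6 = 87·cos29.3° − 24·1.720 = 34.6; c'Δl = 10.15; W sinα = 42.6
Slice 7: Δl = 2.9/cos38.7° = 3.716 m; N'_7 = 78·cos38.7° − 4·3.716 = 46.0; c'Δl = 21.92; W sinα = 48.8
Σc'Δl = 102.9 kN/m; ΣN' = 643.0 kN/m; ΣW sinα = 206.5 kN/m
Resisting = 102.9 + 643.0·tan29.5° = 102.9 + 363.8 = 466.7 kN/m
FS = 466.7 / 206.5 = 2.261

FS = 2.26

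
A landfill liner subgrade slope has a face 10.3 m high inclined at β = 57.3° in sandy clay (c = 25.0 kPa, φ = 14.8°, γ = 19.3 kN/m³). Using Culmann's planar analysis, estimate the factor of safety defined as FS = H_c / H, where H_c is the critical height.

FS = 1.56

H_c = (4c/γ) · sinβ cosφ / [1 − cos(β − φ)]
    = (4·25.0/19.3) · sin57.3°·cos14.8° / [1 − cos42.5°]
    = 5.181 · 0.8136 / 0.2627 = 16.05 m
FS = H_c / H = 16.05 / 10.3 = 1.558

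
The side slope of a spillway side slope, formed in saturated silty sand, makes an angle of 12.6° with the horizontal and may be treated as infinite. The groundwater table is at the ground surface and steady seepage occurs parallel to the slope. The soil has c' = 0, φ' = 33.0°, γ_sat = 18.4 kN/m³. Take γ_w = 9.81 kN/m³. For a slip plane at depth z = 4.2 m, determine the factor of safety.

FS = 1.36

With seepage parallel to the slope and the water table at the surface, the effective normal stress on the slip plane uses the buoyant unit weight γ' = γ_sat − γ_w while the driving shear stress uses γ_sat:
FS = [c' + γ' z cos²β tanφ'] / [γ_sat z sinβ cosβ]
(For c' = 0 this reduces to FS = (γ'/γ_sat)·tanφ'/tanβ.)
γ' = 18.4 − 9.81 = 8.59 kN/m³
Numerator = 0.0 + 8.59·4.2·cos²12.6°·tan33.0° = 0.0 + 8.59·4.2·0.9524·0.6494 = 22.314 kPa
Denominator = 18.4·4.2·sin12.6°·cos12.6° = 18.4·4.2·0.2181·0.9759 = 16.452 kPa
FS = 22.314 / 16.452 = 1.356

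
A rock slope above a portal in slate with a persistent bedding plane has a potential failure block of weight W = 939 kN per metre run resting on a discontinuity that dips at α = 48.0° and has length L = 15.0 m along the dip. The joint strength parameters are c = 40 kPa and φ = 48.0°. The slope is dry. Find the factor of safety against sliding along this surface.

Resolving the block weight along and normal to the plane and applying the Mohr–Coulomb strength on the joint:
N' = W cosα = 939·cos48.0° = 628.3 kN/m
Driving force T = W sinα = 939·sin48.0° = 697.8 kN/m
Resisting force R = c·L + N'·tanφ = 40·15.0 + 628.3·tan48.0° = 600.0 + 697.8 = 1297.8 kN/m
FS = R / T = 1297.8 / 697.8 = 1.860

FS = 1.86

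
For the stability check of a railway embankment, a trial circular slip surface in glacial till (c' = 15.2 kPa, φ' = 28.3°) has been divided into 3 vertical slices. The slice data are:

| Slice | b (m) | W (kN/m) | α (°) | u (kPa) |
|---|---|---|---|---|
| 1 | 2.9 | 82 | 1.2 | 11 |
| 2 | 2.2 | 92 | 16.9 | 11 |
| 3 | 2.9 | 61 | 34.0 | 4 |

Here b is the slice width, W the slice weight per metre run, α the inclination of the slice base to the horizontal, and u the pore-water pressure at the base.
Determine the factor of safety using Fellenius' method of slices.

Ordinary method of slices: FS = Σ[c'·Δl_i + (W_i cosα_i − u_i·Δl_i)·tanφ'] / Σ W_i sinα_i, with Δl_i = b_i / cosα_i.
Slice 1: Δl = 2.9/cos1.2° = 2.901 m; N'_1 = 82·cos1.2° − 11·2.901 = 50.1; c'Δl = 44.09; W sinα = 1.7
Slice 2: Δl = 2.2/cos16.9° = 2.299 m; N'_2 = 92·cos16.9° − 11·2.299 = 62.7; c'Δl = 34.95; W sinα = 26.7
Slice 3: Δl = 2.9/cos34.0° = 3.498 m; N'_3 = 61·cos34.0° − 4·3.498 = 36.6; c'Δl = 53.17; W sinα = 34.1
Σc'Δl = 132.2 kN/m; ΣN' = 149.4 kN/m; ΣW sinα = 62.6 kN/m
Resisting = 132.2 + 149.4·tan28.3° = 132.2 + 80.4 = 212.6 kN/m
FS = 212.6 / 62.6 = 3.398

FS = 3.40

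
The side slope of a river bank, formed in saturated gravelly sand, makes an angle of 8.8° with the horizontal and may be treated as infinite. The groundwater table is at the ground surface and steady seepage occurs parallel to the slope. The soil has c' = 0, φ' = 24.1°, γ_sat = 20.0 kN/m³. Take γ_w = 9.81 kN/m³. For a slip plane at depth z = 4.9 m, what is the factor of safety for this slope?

With seepage parallel to the slope and the water table at the surface, the effective normal stress on the slip plane uses the buoyant unit weight γ' = γ_sat − γ_w while the driving shear stress uses γ_sat:
FS = [c' + γ' z cos²β tanφ'] / [γ_sat z sinβ cosβ]
(For c' = 0 this reduces to FS = (γ'/γ_sat)·tanφ'/tanβ.)
γ' = 20.0 − 9.81 = 10.19 kN/m³
Numerator = 0.0 + 10.19·4.9·cos²8.8°·tan24.1° = 0.0 + 10.19·4.9·0.9766·0.4473 = 21.812 kPa
Denominator = 20.0·4.9·sin8.8°·cos8.8° = 20.0·4.9·0.1530·0.9882 = 14.816 kPa
FS = 21.812 / 14.816 = 1.472

FS = 1.47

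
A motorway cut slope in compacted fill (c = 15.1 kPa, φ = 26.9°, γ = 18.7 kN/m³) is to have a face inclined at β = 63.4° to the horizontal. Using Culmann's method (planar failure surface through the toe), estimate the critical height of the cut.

Culmann's analysis gives the critical failure plane at α_cr = (β + φ)/2 = (63.4 + 26.9)/2 = 45.1°, and the critical height
H_c = (4c/γ) · sinβ cosφ / [1 − cos(β − φ)]
    = (4·15.1/18.7) · sin63.4°·cos26.9° / [1 − cos(36.5°)]
    = 3.230 · 0.8942·0.8918 / [1 − 0.8039]
    = 3.230 · 0.7974 / 0.1961
    = 13.13 m

H_c = 13.13 m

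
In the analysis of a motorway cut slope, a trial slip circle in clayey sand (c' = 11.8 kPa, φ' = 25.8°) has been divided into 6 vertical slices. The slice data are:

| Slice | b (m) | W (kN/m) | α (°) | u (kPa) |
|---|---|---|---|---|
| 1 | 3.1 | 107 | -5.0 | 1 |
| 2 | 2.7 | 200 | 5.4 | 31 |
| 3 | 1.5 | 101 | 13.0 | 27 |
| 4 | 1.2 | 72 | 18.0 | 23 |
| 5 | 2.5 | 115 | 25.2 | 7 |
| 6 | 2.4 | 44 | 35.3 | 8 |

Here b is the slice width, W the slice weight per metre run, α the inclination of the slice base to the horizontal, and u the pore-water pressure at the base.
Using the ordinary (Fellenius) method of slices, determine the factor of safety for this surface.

FS = 2.86

Ordinary method of slices: FS = Σ[c'·Δl_i + (W_i cosα_i − u_i·Δl_i)·tanφ'] / Σ W_i sinα_i, with Δl_i = b_i / cosα_i.
Slice 1: Δl = 3.1/cos(-5.0°) = 3.112 m; N'_1 = 107·cos(-5.0°) − 1·3.112 = 103.5; c'Δl = 36.72; W sinα = -9.3
Slice 2: Δl = 2.7/cos5.4° = 2.712 m; N'_2 = 200·cos5.4° − 31·2.712 = 115.0; c'Δl = 32.00; W sinα = 18.8
Slice 3: Δl = 1.5/cos13.0° = 1.539 m; N'_3 = 101·cos13.0° − 27·1.539 = 56.8; c'Δl = 18.17; W sinα = 22.7
Slice 4: Δl = 1.2/cos18.0° = 1.262 m; N'_4 = 72·cos18.0° − 23·1.262 = 39.5; c'Δl = 14.89; W sinα = 22.2
Slice 5: Δl = 2.5/cos25.2° = 2.763 m; N'_5 = 115·cos25.2° − 7·2.763 = 84.7; c'Δl = 32.60; W sinα = 49.0
Slice 6: Δl = 2.4/cos35.3° = 2.941 m; N'_6 = 44·cos35.3° − 8·2.941 = 12.4; c'Δl = 34.70; W sinα = 25.4
Σc'Δl = 169.1 kN/m; ΣN' = 411.9 kN/m; ΣW sinα = 128.9 kN/m
Resisting = 169.1 + 411.9·tan25.8° = 169.1 + 199.1 = 368.2 kN/m
FS = 368.2 / 128.9 = 2.858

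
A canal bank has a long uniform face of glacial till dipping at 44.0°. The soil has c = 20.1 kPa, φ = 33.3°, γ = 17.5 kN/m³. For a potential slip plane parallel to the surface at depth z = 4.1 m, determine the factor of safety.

For an infinite slope with a slip plane parallel to the surface (no pore pressure): FS = [c + γz cos²β tanφ] / [γz sinβ cosβ].
γz = 17.5·4.1 = 71.75 kN/m²
Numerator = 20.1 + 71.75·cos²44.0°·tan33.3° = 20.1 + 71.75·0.5174·0.6569 = 44.488 kPa
Denominator = 71.75·sin44.0°·cos44.0° = 71.75·0.6947·0.7193 = 35.853 kPa
FS = 44.488 / 35.853 = 1.241

FS = 1.24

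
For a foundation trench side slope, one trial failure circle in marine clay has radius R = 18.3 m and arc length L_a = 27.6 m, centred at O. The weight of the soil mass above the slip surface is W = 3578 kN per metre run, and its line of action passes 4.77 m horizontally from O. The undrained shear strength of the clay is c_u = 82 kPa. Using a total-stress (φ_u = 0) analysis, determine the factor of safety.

FS = 2.43

Taking moments about the centre O, the resisting moment is provided by the undrained shear strength acting along the arc:
M_R = c_u·L_a·R = 82·27.60·18.3 = 41416.6 kN·m/m
M_D = W·d = 3578·4.77 = 17067.1 kN·m/m
FS = M_R / M_D = 41416.6 / 17067.1 = 2.427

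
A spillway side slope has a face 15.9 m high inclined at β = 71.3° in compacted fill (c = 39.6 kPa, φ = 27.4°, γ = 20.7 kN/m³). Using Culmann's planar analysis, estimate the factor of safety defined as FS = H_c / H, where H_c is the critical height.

H_c = (4c/γ) · sinβ cosφ / [1 − cos(β − φ)]
    = (4·39.6/20.7) · sin71.3°·cos27.4° / [1 − cos43.9°]
    = 7.652 · 0.8409 / 0.2794 = 23.03 m
FS = H_c / H = 23.03 / 15.9 = 1.448

FS = 1.45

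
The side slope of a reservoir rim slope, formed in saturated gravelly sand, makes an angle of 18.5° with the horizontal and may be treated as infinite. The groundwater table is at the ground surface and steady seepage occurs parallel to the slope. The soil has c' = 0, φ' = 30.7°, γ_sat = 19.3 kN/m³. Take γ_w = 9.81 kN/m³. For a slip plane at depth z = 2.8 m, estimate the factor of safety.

With seepage parallel to the slope and the water table at the surface, the effective normal stress on the slip plane uses the buoyant unit weight γ' = γ_sat − γ_w while the driving shear stress uses γ_sat:
FS = [c' + γ' z cos²β tanφ'] / [γ_sat z sinβ cosβ]
(For c' = 0 this reduces to FS = (γ'/γ_sat)·tanφ'/tanβ.)
γ' = 19.3 − 9.81 = 9.49 kN/m³
Numerator = 0.0 + 9.49·2.8·cos²18.5°·tan30.7° = 0.0 + 9.49·2.8·0.8993·0.5938 = 14.189 kPa
Denominator = 19.3·2.8·sin18.5°·cos18.5° = 19.3·2.8·0.3173·0.9483 = 16.261 kPa
FS = 14.189 / 16.261 = 0.873

FS = 0.87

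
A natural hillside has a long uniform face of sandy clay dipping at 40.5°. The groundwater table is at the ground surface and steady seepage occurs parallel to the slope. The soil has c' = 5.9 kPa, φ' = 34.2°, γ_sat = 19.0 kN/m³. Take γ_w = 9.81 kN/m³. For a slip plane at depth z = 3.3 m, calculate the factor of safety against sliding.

With seepage parallel to the slope and the water table at the surface, the effective normal stress on the slip plane uses the buoyant unit weight γ' = γ_sat − γ_w while the driving shear stress uses γ_sat:
FS = [c' + γ' z cos²β tanφ'] / [γ_sat z sinβ cosβ]
γ' = 19.0 − 9.81 = 9.19 kN/m³
Numerator = 5.9 + 9.19·3.3·cos²40.5°·tan34.2° = 5.9 + 9.19·3.3·0.5782·0.6796 = 17.817 kPa
Denominator = 19.0·3.3·sin40.5°·cos40.5° = 19.0·3.3·0.6494·0.7604 = 30.964 kPa
FS = 17.817 / 30.964 = 0.575

FS = 0.58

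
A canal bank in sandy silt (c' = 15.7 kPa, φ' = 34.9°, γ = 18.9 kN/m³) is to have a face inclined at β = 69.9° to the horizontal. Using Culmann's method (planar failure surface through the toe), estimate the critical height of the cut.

H_c = 14.15 m

Culmann's analysis gives the critical failure plane at α_cr = (β + φ')/2 = (69.9 + 34.9)/2 = 52.4°, and the critical height
H_c = (4c'/γ) · sinβ cosφ' / [1 − cos(β − φ')]
    = (4·15.7/18.9) · sin69.9°·cos34.9° / [1 − cos(35.0°)]
    = 3.323 · 0.9391·0.8202 / [1 − 0.8192]
    = 3.323 · 0.7702 / 0.1808
    = 14.15 m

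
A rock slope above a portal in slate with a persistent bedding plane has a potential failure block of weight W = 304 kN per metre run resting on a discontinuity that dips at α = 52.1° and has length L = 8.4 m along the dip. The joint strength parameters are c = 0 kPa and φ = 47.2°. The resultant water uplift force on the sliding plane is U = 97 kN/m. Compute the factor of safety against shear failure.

FS = 0.40

Resolving the block weight along and normal to the plane and applying the Mohr–Coulomb strength on the joint:
N' = W cosα − U = 304·cos52.1° − 97 = 89.7 kN/m
Driving force T = W sinα = 304·sin52.1° = 239.9 kN/m
Resisting force R = c·L + N'·tanφ = 0·8.4 + 89.7·tan47.2° = 0.0 + 96.9 = 96.9 kN/m
FS = R / T = 96.9 / 239.9 = 0.404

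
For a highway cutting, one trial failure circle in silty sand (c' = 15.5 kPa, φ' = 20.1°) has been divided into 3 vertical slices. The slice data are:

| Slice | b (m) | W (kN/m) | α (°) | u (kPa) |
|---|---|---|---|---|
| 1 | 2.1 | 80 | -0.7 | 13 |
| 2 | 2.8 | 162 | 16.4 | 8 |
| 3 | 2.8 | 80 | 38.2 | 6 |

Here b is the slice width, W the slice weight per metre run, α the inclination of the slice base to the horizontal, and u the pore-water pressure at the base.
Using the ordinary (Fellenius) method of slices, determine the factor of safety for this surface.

FS = 2.29

Ordinary method of slices: FS = Σ[c'·Δl_i + (W_i cosα_i − u_i·Δl_i)·tanφ'] / Σ W_i sinα_i, with Δl_i = b_i / cosα_i.
Slice 1: Δl = 2.1/cos(-0.7°) = 2.100 m; N'_1 = 80·cos(-0.7°) − 13·2.100 = 52.7; c'Δl = 32.55; W sinα = -1.0
Slice 2: Δl = 2.8/cos16.4° = 2.919 m; N'_2 = 162·cos16.4° − 8·2.919 = 132.1; c'Δl = 45.24; W sinα = 45.7
Slice 3: Δl = 2.8/cos38.2° = 3.563 m; N'_3 = 80·cos38.2° − 6·3.563 = 41.5; c'Δl = 55.23; W sinα = 49.5
Σc'Δl = 133.0 kN/m; ΣN' = 226.2 kN/m; ΣW sinα = 94.2 kN/m
Resisting = 133.0 + 226.2·tan20.1° = 133.0 + 82.8 = 215.8 kN/m
FS = 215.8 / 94.2 = 2.290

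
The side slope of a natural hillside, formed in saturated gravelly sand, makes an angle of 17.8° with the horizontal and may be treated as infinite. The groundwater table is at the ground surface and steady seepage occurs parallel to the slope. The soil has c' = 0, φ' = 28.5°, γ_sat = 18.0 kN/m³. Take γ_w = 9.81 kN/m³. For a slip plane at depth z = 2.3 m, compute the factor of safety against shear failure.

FS = 0.77

With seepage parallel to the slope and the water table at the surface, the effective normal stress on the slip plane uses the buoyant unit weight γ' = γ_sat − γ_w while the driving shear stress uses γ_sat:
FS = [c' + γ' z cos²β tanφ'] / [γ_sat z sinβ cosβ]
(For c' = 0 this reduces to FS = (γ'/γ_sat)·tanφ'/tanβ.)
γ' = 18.0 − 9.81 = 8.19 kN/m³
Numerator = 0.0 + 8.19·2.3·cos²17.8°·tan28.5° = 0.0 + 8.19·2.3·0.9066·0.5430 = 9.272 kPa
Denominator = 18.0·2.3·sin17.8°·cos17.8° = 18.0·2.3·0.3057·0.9521 = 12.050 kPa
FS = 9.272 / 12.050 = 0.769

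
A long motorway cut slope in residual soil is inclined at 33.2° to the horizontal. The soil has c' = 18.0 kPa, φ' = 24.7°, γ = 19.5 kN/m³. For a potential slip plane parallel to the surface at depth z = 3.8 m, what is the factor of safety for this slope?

FS = 1.23

For an infinite slope with a slip plane parallel to the surface (no pore pressure): FS = [c' + γz cos²β tanφ'] / [γz sinβ cosβ].
γz = 19.5·3.8 = 74.10 kN/m²
Numerator = 18.0 + 74.10·cos²33.2°·tan24.7° = 18.0 + 74.10·0.7002·0.4599 = 41.863 kPa
Denominator = 74.10·sin33.2°·cos33.2° = 74.10·0.5476·0.8368 = 33.951 kPa
FS = 41.863 / 33.951 = 1.233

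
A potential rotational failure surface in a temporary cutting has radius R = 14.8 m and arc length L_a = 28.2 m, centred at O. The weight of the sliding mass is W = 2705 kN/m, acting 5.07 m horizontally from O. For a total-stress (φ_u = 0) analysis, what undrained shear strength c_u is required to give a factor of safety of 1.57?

FS = c_u·L_a·R / (W·d), so c_u = FS·W·d / (L_a·R).
c_u = 1.57·2705·5.07 / (28.20·14.8) = 21531.5 / 417.36 = 51.59 kPa

c_u = 51.6 kPa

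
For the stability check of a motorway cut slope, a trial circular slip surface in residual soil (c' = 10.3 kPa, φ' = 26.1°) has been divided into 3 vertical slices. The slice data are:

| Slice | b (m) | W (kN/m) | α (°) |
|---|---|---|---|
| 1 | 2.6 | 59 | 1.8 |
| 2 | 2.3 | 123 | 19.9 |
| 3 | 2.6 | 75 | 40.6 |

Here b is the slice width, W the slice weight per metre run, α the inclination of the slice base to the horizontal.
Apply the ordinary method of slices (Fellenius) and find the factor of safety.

Ordinary method of slices: FS = Σ[c'·Δl_i + (W_i cosα_i)·tanφ'] / Σ W_i sinα_i, with Δl_i = b_i / cosα_i.
Slice 1: Δl = 2.6/cos1.8° = 2.601 m; N'_1 = 59·cos1.8° = 59.0; c'Δl = 26.79; W sinα = 1.9
Slice 2: Δl = 2.3/cos19.9° = 2.446 m; N'_2 = 123·cos19.9° = 115.7; c'Δl = 25.19; W sinα = 41.9
Slice 3: Δl = 2.6/cos40.6° = 3.424 m; N'_3 = 75·cos40.6° = 56.9; c'Δl = 35.27; W sinα = 48.8
Σc'Δl = 87.3 kN/m; ΣN' = 231.6 kN/m; ΣW sinα = 92.5 kN/m
Resisting = 87.3 + 231.6·tan26.1° = 87.3 + 113.4 = 200.7 kN/m
FS = 200.7 / 92.5 = 2.169

FS = 2.17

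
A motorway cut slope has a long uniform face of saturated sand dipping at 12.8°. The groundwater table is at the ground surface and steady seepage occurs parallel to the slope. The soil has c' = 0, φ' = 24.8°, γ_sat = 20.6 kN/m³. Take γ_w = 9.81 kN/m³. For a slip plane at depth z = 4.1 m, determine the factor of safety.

FS = 1.07

With seepage parallel to the slope and the water table at the surface, the effective normal stress on the slip plane uses the buoyant unit weight γ' = γ_sat − γ_w while the driving shear stress uses γ_sat:
FS = [c' + γ' z cos²β tanφ'] / [γ_sat z sinβ cosβ]
(For c' = 0 this reduces to FS = (γ'/γ_sat)·tanφ'/tanβ.)
γ' = 20.6 − 9.81 = 10.79 kN/m³
Numerator = 0.0 + 10.79·4.1·cos²12.8°·tan24.8° = 0.0 + 10.79·4.1·0.9509·0.4621 = 19.438 kPa
Denominator = 20.6·4.1·sin12.8°·cos12.8° = 20.6·4.1·0.2215·0.9751 = 18.247 kPa
FS = 19.438 / 18.247 = 1.065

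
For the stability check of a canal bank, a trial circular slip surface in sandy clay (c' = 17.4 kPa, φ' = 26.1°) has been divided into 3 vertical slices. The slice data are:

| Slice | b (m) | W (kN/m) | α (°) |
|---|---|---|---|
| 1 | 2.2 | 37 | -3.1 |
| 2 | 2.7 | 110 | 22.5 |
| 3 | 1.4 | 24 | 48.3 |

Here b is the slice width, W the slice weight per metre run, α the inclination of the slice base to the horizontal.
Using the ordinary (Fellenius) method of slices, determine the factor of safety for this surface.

FS = 3.47

Ordinary method of slices: FS = Σ[c'·Δl_i + (W_i cosα_i)·tanφ'] / Σ W_i sinα_i, with Δl_i = b_i / cosα_i.
Slice 1: Δl = 2.2/cos(-3.1°) = 2.203 m; N'_1 = 37·cos(-3.1°) = 36.9; c'Δl = 38.34; W sinα = -2.0
Slice 2: Δl = 2.7/cos22.5° = 2.922 m; N'_2 = 110·cos22.5° = 101.6; c'Δl = 50.85; W sinα = 42.1
Slice 3: Δl = 1.4/cos48.3° = 2.105 m; N'_3 = 24·cos48.3° = 16.0; c'Δl = 36.62; W sinα = 17.9
Σc'Δl = 125.8 kN/m; ΣN' = 154.5 kN/m; ΣW sinα = 58.0 kN/m
Resisting = 125.8 + 154.5·tan26.1° = 125.8 + 75.7 = 201.5 kN/m
FS = 201.5 / 58.0 = 3.474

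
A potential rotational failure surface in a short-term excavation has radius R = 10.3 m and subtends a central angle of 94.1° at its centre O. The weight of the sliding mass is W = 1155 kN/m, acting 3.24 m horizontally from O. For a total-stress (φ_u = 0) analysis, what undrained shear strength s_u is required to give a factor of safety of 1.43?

s_u = 30.7 kPa

FS = s_u·L_a·R / (W·d), so s_u = FS·W·d / (L_a·R).
Arc length L_a = R·θ = 10.3·(94.1°·π/180) = 10.3·1.6424 = 16.92 m
s_u = 1.43·1155·3.24 / (16.92·10.3) = 5351.3 / 174.24 = 30.71 kPa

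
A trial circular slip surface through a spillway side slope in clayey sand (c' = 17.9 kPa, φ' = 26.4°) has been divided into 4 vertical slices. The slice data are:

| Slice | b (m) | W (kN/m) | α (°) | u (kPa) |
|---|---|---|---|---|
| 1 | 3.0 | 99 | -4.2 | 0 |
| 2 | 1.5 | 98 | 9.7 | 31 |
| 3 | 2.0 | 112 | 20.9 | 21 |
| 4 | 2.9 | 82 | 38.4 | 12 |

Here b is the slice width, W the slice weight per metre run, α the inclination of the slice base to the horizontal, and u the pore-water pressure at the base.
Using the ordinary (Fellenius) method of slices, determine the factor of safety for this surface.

Ordinary method of slices: FS = Σ[c'·Δl_i + (W_i cosα_i − u_i·Δl_i)·tanφ'] / Σ W_i sinα_i, with Δl_i = b_i / cosα_i.
Slice 1: Δl = 3.0/cos(-4.2°) = 3.008 m; N'_1 = 99·cos(-4.2°) − 0·3.008 = 98.7; c'Δl = 53.84; W sinα = -7.3
Slice 2: Δl = 1.5/cos9.7° = 1.522 m; N'_2 = 98·cos9.7° − 31·1.522 = 49.4; c'Δl = 27.24; W sinα = 16.5
Slice 3: Δl = 2.0/cos20.9° = 2.141 m; N'_3 = 112·cos20.9° − 21·2.141 = 59.7; c'Δl = 38.32; W sinα = 40.0
Slice 4: Δl = 2.9/cos38.4° = 3.700 m; N'_4 = 82·cos38.4° − 12·3.700 = 19.9; c'Δl = 66.24; W sinα = 50.9
Σc'Δl = 185.6 kN/m; ΣN' = 227.7 kN/m; ΣW sinα = 100.2 kN/m
Resisting = 185.6 + 227.7·tan26.4° = 185.6 + 113.0 = 298.7 kN/m
FS = 298.7 / 100.2 = 2.982

FS = 2.98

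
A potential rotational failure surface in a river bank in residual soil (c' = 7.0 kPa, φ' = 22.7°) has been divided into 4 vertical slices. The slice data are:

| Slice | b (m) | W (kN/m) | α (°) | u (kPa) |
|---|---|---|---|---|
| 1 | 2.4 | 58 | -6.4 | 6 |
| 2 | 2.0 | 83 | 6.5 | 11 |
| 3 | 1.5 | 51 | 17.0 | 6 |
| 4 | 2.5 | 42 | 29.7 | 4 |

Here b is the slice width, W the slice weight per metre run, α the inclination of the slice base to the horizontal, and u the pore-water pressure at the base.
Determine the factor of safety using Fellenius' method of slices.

FS = 3.42

Ordinary method of slices: FS = Σ[c'·Δl_i + (W_i cosα_i − u_i·Δl_i)·tanφ'] / Σ W_i sinα_i, with Δl_i = b_i / cosα_i.
Slice 1: Δl = 2.4/cos(-6.4°) = 2.415 m; N'_1 = 58·cos(-6.4°) − 6·2.415 = 43.1; c'Δl = 16.91; W sinα = -6.5
Slice 2: Δl = 2.0/cos6.5° = 2.013 m; N'_2 = 83·cos6.5° − 11·2.013 = 60.3; c'Δl = 14.09; W sinα = 9.4
Slice 3: Δl = 1.5/cos17.0° = 1.569 m; N'_3 = 51·cos17.0° − 6·1.569 = 39.4; c'Δl = 10.98; W sinα = 14.9
Slice 4: Δl = 2.5/cos29.7° = 2.878 m; N'_4 = 42·cos29.7° − 4·2.878 = 25.0; c'Δl = 20.15; W sinα = 20.8
Σc'Δl = 62.1 kN/m; ΣN' = 167.8 kN/m; ΣW sinα = 38.7 kN/m
Resisting = 62.1 + 167.8·tan22.7° = 62.1 + 70.2 = 132.3 kN/m
FS = 132.3 / 38.7 = 3.423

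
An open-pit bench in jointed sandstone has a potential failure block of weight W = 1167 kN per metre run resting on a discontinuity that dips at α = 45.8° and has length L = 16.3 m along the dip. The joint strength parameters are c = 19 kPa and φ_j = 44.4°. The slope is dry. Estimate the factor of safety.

Resolving the block weight along and normal to the plane and applying the Mohr–Coulomb strength on the joint:
N' = W cosα = 1167·cos45.8° = 813.6 kN/m
Driving force T = W sinα = 1167·sin45.8° = 836.6 kN/m
Resisting force R = c·L + N'·tanφ_j = 19·16.3 + 813.6·tan44.4° = 309.7 + 796.7 = 1106.4 kN/m
FS = R / T = 1106.4 / 836.6 = 1.322

FS = 1.32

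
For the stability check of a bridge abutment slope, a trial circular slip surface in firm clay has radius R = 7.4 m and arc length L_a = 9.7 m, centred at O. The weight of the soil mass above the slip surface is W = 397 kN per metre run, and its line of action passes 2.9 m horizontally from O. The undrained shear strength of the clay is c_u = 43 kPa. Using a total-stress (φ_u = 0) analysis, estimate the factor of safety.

FS = 2.68

Taking moments about the centre O, the resisting moment is provided by the undrained shear strength acting along the arc:
M_R = c_u·L_a·R = 43·9.70·7.4 = 3086.5 kN·m/m
M_D = W·d = 397·2.9 = 1151.3 kN·m/m
FS = M_R / M_D = 3086.5 / 1151.3 = 2.681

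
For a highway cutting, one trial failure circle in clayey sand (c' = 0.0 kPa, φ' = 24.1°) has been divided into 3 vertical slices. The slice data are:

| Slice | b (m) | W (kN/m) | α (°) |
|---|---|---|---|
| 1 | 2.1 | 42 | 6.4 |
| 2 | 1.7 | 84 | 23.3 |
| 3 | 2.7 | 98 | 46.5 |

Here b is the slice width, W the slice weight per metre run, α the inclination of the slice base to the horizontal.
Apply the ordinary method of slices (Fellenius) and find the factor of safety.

Ordinary method of slices: FS = Σ[c'·Δl_i + (W_i cosα_i)·tanφ'] / Σ W_i sinα_i, with Δl_i = b_i / cosα_i.
Slice 1: Δl = 2.1/cos6.4° = 2.113 m; N'_1 = 42·cos6.4° = 41.7; c'Δl = 0.00; W sinα = 4.7
Slice 2: Δl = 1.7/cos23.3° = 1.851 m; N'_2 = 84·cos23.3° = 77.1; c'Δl = 0.00; W sinα = 33.2
Slice 3: Δl = 2.7/cos46.5° = 3.922 m; N'_3 = 98·cos46.5° = 67.5; c'Δl = 0.00; W sinα = 71.1
Σc'Δl = 0.0 kN/m; ΣN' = 186.3 kN/m; ΣW sinα = 109.0 kN/m
Resisting = 0.0 + 186.3·tan24.1° = 0.0 + 83.4 = 83.4 kN/m
FS = 83.4 / 109.0 = 0.765

FS = 0.76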